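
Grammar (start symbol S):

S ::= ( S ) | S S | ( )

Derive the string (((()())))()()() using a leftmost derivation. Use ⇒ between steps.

S ⇒ SS ⇒ SSS ⇒ SSSS ⇒ (S)SSS ⇒ ((S))SSS ⇒ (((S)))SSS ⇒ (((SS)))SSS ⇒ (((()S)))SSS ⇒ (((()())))SSS ⇒ (((()())))()SS ⇒ (((()())))()()S ⇒ (((()())))()()()

S ⇒ SS   [S ::= S S]
SS ⇒ SSS   [S ::= S S]
SSS ⇒ SSSS   [S ::= S S]
SSSS ⇒ (S)SSS   [S ::= ( S )]
(S)SSS ⇒ ((S))SSS   [S ::= ( S )]
((S))SSS ⇒ (((S)))SSS   [S ::= ( S )]
(((S)))SSS ⇒ (((SS)))SSS   [S ::= S S]
(((SS)))SSS ⇒ (((()S)))SSS   [S ::= ( )]
(((()S)))SSS ⇒ (((()())))SSS   [S ::= ( )]
(((()())))SSS ⇒ (((()())))()SS   [S ::= ( )]
(((()())))()SS ⇒ (((()())))()()S   [S ::= ( )]
(((()())))()()S ⇒ (((()())))()()()   [S ::= ( )]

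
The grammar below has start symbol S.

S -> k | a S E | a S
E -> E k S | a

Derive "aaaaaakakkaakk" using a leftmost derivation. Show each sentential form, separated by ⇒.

S⇒aS⇒aaSE⇒aaaSE⇒aaaaSE⇒aaaaaSEE⇒aaaaaaSEEE⇒aaaaaakEEE⇒aaaaaakEkSEE⇒aaaaaakakSEE⇒aaaaaakakkEE⇒aaaaaakakkaE⇒aaaaaakakkaEkS⇒aaaaaakakkaakS⇒aaaaaakakkaakk

S ⇒ aS   [S -> a S]
aS ⇒ aaSE   [S -> a S E]
aaSE ⇒ aaaSE   [S -> a S]
aaaSE ⇒ aaaaSE   [S -> a S]
aaaaSE ⇒ aaaaaSEE   [S -> a S E]
aaaaaSEE ⇒ aaaaaaSEEE   [S -> a S E]
aaaaaaSEEE ⇒ aaaaaakEEE   [S -> k]
aaaaaakEEE ⇒ aaaaaakEkSEE   [E -> E k S]
aaaaaakEkSEE ⇒ aaaaaakakSEE   [E -> a]
aaaaaakakSEE ⇒ aaaaaakakkEE   [S -> k]
aaaaaakakkEE ⇒ aaaaaakakkaE   [E -> a]
aaaaaakakkaE ⇒ aaaaaakakkaEkS   [E -> E k S]
aaaaaakakkaEkS ⇒ aaaaaakakkaakS   [E -> a]
aaaaaakakkaakS ⇒ aaaaaakakkaakk   [S -> k]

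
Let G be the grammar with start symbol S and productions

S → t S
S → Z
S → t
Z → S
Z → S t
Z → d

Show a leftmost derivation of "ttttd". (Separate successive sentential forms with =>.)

S => tS   [S → t S]
tS => ttS   [S → t S]
ttS => tttS   [S → t S]
tttS => ttttS   [S → t S]
ttttS => ttttZ   [S → Z]
ttttZ => ttttd   [Z → d]

S => tS => ttS => tttS => ttttS => ttttZ => ttttd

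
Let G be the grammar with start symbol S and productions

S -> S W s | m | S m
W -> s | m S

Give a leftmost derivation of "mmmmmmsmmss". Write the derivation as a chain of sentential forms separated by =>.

S => SWs => SmWs => SmmWs => SWsmmWs => mWsmmWs => mmSsmmWs => mmSmsmmWs => mmSmmsmmWs => mmSmmmsmmWs => mmmmmmsmmWs => mmmmmmsmmss

S => SWs   [S -> S W s]
SWs => SmWs   [S -> S m]
SmWs => SmmWs   [S -> S m]
SmmWs => SWsmmWs   [S -> S W s]
SWsmmWs => mWsmmWs   [S -> m]
mWsmmWs => mmSsmmWs   [W -> m S]
mmSsmmWs => mmSmsmmWs   [S -> S m]
mmSmsmmWs => mmSmmsmmWs   [S -> S m]
mmSmmsmmWs => mmSmmmsmmWs   [S -> S m]
mmSmmmsmmWs => mmmmmmsmmWs   [S -> m]
mmmmmmsmmWs => mmmmmmsmmss   [W -> s]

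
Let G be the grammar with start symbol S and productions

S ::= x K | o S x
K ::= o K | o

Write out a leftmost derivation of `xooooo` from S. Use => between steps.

S => xK => xoK => xooK => xoooK => xooooK => xooooo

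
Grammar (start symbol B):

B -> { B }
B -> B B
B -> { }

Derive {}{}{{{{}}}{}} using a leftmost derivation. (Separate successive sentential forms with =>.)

B => BB => {}B => {}BB => {}{}B => {}{}{B} => {}{}{BB} => {}{}{{B}B} => {}{}{{{B}}B} => {}{}{{{{}}}B} => {}{}{{{{}}}{}}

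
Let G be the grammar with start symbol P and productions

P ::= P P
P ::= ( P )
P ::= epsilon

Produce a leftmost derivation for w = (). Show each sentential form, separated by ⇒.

P ⇒ PP   [P ::= P P]
PP ⇒ PPP   [P ::= P P]
PPP ⇒ (P)PP   [P ::= ( P )]
(P)PP ⇒ ()PP   [P ::= epsilon]
()PP ⇒ ()P   [P ::= epsilon]
()P ⇒ ()   [P ::= epsilon]

P ⇒ PP ⇒ PPP ⇒ (P)PP ⇒ ()PP ⇒ ()P ⇒ ()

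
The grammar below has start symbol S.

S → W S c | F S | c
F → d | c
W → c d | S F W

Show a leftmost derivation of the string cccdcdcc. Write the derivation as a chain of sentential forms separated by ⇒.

S ⇒ WSc   [S → W S c]
WSc ⇒ SFWSc   [W → S F W]
SFWSc ⇒ FSFWSc   [S → F S]
FSFWSc ⇒ cSFWSc   [F → c]
cSFWSc ⇒ cFSFWSc   [S → F S]
cFSFWSc ⇒ ccSFWSc   [F → c]
ccSFWSc ⇒ cccFWSc   [S → c]
cccFWSc ⇒ cccdWSc   [F → d]
cccdWSc ⇒ cccdcdSc   [W → c d]
cccdcdSc ⇒ cccdcdcc   [S → c]

S⇒WSc⇒SFWSc⇒FSFWSc⇒cSFWSc⇒cFSFWSc⇒ccSFWSc⇒cccFWSc⇒cccdWSc⇒cccdcdSc⇒cccdcdcc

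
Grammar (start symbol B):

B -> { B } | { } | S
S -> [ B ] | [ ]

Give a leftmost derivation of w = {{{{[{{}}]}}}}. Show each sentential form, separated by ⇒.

B ⇒ {B} ⇒ {{B}} ⇒ {{{B}}} ⇒ {{{{B}}}} ⇒ {{{{S}}}} ⇒ {{{{[B]}}}} ⇒ {{{{[{B}]}}}} ⇒ {{{{[{{}}]}}}}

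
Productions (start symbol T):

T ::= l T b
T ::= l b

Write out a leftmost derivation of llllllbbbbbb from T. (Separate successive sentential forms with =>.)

T=>lTb=>llTbb=>lllTbbb=>llllTbbbb=>lllllTbbbbb=>llllllbbbbbb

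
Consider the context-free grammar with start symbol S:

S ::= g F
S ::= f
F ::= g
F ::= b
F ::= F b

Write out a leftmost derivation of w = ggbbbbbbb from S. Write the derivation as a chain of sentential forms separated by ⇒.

S⇒gF⇒gFb⇒gFbb⇒gFbbb⇒gFbbbb⇒gFbbbbb⇒gFbbbbbb⇒gFbbbbbbb⇒ggbbbbbbb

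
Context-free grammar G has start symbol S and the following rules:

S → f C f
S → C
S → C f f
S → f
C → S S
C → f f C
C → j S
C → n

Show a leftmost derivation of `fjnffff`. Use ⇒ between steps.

S ⇒ C   [S → C]
C ⇒ SS   [C → S S]
SS ⇒ fS   [S → f]
fS ⇒ fCff   [S → C f f]
fCff ⇒ fjSff   [C → j S]
fjSff ⇒ fjCffff   [S → C f f]
fjCffff ⇒ fjnffff   [C → n]

S⇒C⇒SS⇒fS⇒fCff⇒fjSff⇒fjCffff⇒fjnffff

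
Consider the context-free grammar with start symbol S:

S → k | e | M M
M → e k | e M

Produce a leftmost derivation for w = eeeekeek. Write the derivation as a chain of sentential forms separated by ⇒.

S ⇒ MM   [S → M M]
MM ⇒ eMM   [M → e M]
eMM ⇒ eeMM   [M → e M]
eeMM ⇒ eeeMM   [M → e M]
eeeMM ⇒ eeeekM   [M → e k]
eeeekM ⇒ eeeekeM   [M → e M]
eeeekeM ⇒ eeeekeek   [M → e k]

S ⇒ MM ⇒ eMM ⇒ eeMM ⇒ eeeMM ⇒ eeeekM ⇒ eeeekeM ⇒ eeeekeek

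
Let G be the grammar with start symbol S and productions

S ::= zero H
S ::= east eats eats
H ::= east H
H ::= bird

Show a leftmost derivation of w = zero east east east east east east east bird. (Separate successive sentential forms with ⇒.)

S ⇒ zero H   [S ::= zero H]
zero H ⇒ zero east H   [H ::= east H]
zero east H ⇒ zero east east H   [H ::= east H]
zero east east H ⇒ zero east east east H   [H ::= east H]
zero east east east H ⇒ zero east east east east H   [H ::= east H]
zero east east east east H ⇒ zero east east east east east H   [H ::= east H]
zero east east east east east H ⇒ zero east east east east east east H   [H ::= east H]
zero east east east east east east H ⇒ zero east east east east east east east H   [H ::= east H]
zero east east east east east east east H ⇒ zero east east east east east east east bird   [H ::= bird]

S ⇒ zero H ⇒ zero east H ⇒ zero east east H ⇒ zero east east east H ⇒ zero east east east east H ⇒ zero east east east east east H ⇒ zero east east east east east east H ⇒ zero east east east east east east east H ⇒ zero east east east east east east east bird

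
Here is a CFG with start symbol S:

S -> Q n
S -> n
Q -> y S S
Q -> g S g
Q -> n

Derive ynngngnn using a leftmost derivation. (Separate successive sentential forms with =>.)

S => Qn   [S -> Q n]
Qn => ySSn   [Q -> y S S]
ySSn => yQnSn   [S -> Q n]
yQnSn => ynnSn   [Q -> n]
ynnSn => ynnQnn   [S -> Q n]
ynnQnn => ynngSgnn   [Q -> g S g]
ynngSgnn => ynngngnn   [S -> n]

S => Qn => ySSn => yQnSn => ynnSn => ynnQnn => ynngSgnn => ynngngnn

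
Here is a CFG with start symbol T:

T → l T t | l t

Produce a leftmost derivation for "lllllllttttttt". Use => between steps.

T => lTt => llTtt => lllTttt => llllTtttt => lllllTttttt => llllllTtttttt => lllllllttttttt

T => lTt   [T → l T t]
lTt => llTtt   [T → l T t]
llTtt => lllTttt   [T → l T t]
lllTttt => llllTtttt   [T → l T t]
llllTtttt => lllllTttttt   [T → l T t]
lllllTttttt => llllllTtttttt   [T → l T t]
llllllTtttttt => lllllllttttttt   [T → l t]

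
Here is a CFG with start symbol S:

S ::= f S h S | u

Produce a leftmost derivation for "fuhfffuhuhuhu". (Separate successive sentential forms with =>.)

S => fShS => fuhS => fuhfShS => fuhffShShS => fuhfffShShShS => fuhfffuhShShS => fuhfffuhuhShS => fuhfffuhuhuhS => fuhfffuhuhuhu

S => fShS   [S ::= f S h S]
fShS => fuhS   [S ::= u]
fuhS => fuhfShS   [S ::= f S h S]
fuhfShS => fuhffShShS   [S ::= f S h S]
fuhffShShS => fuhfffShShShS   [S ::= f S h S]
fuhfffShShShS => fuhfffuhShShS   [S ::= u]
fuhfffuhShShS => fuhfffuhuhShS   [S ::= u]
fuhfffuhuhShS => fuhfffuhuhuhS   [S ::= u]
fuhfffuhuhuhS => fuhfffuhuhuhu   [S ::= u]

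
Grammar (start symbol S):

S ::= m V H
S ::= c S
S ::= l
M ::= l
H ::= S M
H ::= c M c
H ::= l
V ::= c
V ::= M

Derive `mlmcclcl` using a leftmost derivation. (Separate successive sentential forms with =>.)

S=>mVH=>mMH=>mlH=>mlSM=>mlmVHM=>mlmcHM=>mlmccMcM=>mlmcclcM=>mlmcclcl

S => mVH   [S ::= m V H]
mVH => mMH   [V ::= M]
mMH => mlH   [M ::= l]
mlH => mlSM   [H ::= S M]
mlSM => mlmVHM   [S ::= m V H]
mlmVHM => mlmcHM   [V ::= c]
mlmcHM => mlmccMcM   [H ::= c M c]
mlmccMcM => mlmcclcM   [M ::= l]
mlmcclcM => mlmcclcl   [M ::= l]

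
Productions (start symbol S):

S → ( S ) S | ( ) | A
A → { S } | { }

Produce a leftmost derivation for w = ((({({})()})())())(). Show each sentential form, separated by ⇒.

S ⇒ (S)S ⇒ ((S)S)S ⇒ (((S)S)S)S ⇒ (((A)S)S)S ⇒ ((({S})S)S)S ⇒ ((({(S)S})S)S)S ⇒ ((({(A)S})S)S)S ⇒ ((({({})S})S)S)S ⇒ ((({({})()})S)S)S ⇒ ((({({})()})())S)S ⇒ ((({({})()})())())S ⇒ ((({({})()})())())()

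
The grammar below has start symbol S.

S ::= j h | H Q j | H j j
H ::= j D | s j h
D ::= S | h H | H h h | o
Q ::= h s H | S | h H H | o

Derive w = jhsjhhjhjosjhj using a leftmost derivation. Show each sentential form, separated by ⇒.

S⇒HQj⇒jDQj⇒jhHQj⇒jhsjhQj⇒jhsjhhHHj⇒jhsjhhjDHj⇒jhsjhhjhHHj⇒jhsjhhjhjDHj⇒jhsjhhjhjoHj⇒jhsjhhjhjosjhj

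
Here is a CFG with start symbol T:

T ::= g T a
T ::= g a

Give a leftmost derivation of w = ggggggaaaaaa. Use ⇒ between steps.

T ⇒ gTa ⇒ ggTaa ⇒ gggTaaa ⇒ ggggTaaaa ⇒ gggggTaaaaa ⇒ ggggggaaaaaa

T ⇒ gTa   [T ::= g T a]
gTa ⇒ ggTaa   [T ::= g T a]
ggTaa ⇒ gggTaaa   [T ::= g T a]
gggTaaa ⇒ ggggTaaaa   [T ::= g T a]
ggggTaaaa ⇒ gggggTaaaaa   [T ::= g T a]
gggggTaaaaa ⇒ ggggggaaaaaa   [T ::= g a]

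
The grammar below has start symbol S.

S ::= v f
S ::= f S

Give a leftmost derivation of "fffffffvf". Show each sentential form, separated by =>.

S => fS => ffS => fffS => ffffS => fffffS => ffffffS => fffffffS => fffffffvf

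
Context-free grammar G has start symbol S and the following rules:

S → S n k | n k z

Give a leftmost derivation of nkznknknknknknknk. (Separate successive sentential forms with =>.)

S => Snk   [S → S n k]
Snk => Snknk   [S → S n k]
Snknk => Snknknk   [S → S n k]
Snknknk => Snknknknk   [S → S n k]
Snknknknk => Snknknknknk   [S → S n k]
Snknknknknk => Snknknknknknk   [S → S n k]
Snknknknknknk => Snknknknknknknk   [S → S n k]
Snknknknknknknk => nkznknknknknknknk   [S → n k z]

S => Snk => Snknk => Snknknk => Snknknknk => Snknknknknk => Snknknknknknk => Snknknknknknknk => nkznknknknknknknk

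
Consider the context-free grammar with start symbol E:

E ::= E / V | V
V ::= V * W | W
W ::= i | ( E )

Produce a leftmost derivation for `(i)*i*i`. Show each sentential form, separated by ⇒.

E ⇒ V ⇒ V*W ⇒ V*W*W ⇒ W*W*W ⇒ (E)*W*W ⇒ (V)*W*W ⇒ (W)*W*W ⇒ (i)*W*W ⇒ (i)*i*W ⇒ (i)*i*i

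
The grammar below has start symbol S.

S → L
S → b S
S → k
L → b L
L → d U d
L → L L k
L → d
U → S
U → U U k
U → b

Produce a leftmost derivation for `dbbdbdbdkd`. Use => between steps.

S => L => dUd => dSd => dbSd => dbbSd => dbbLd => dbbLLkd => dbbdLkd => dbbdbLkd => dbbdbdUdkd => dbbdbdbdkd

S => L   [S → L]
L => dUd   [L → d U d]
dUd => dSd   [U → S]
dSd => dbSd   [S → b S]
dbSd => dbbSd   [S → b S]
dbbSd => dbbLd   [S → L]
dbbLd => dbbLLkd   [L → L L k]
dbbLLkd => dbbdLkd   [L → d]
dbbdLkd => dbbdbLkd   [L → b L]
dbbdbLkd => dbbdbdUdkd   [L → d U d]
dbbdbdUdkd => dbbdbdbdkd   [U → b]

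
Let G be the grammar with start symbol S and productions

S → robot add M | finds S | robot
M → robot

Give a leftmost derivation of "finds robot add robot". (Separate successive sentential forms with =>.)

S => finds S => finds robot add M => finds robot add robot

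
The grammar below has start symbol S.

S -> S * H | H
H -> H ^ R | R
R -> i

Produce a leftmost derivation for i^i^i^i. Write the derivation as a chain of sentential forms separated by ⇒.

S ⇒ H   [S -> H]
H ⇒ H^R   [H -> H ^ R]
H^R ⇒ H^R^R   [H -> H ^ R]
H^R^R ⇒ H^R^R^R   [H -> H ^ R]
H^R^R^R ⇒ R^R^R^R   [H -> R]
R^R^R^R ⇒ i^R^R^R   [R -> i]
i^R^R^R ⇒ i^i^R^R   [R -> i]
i^i^R^R ⇒ i^i^i^R   [R -> i]
i^i^i^R ⇒ i^i^i^i   [R -> i]

S ⇒ H ⇒ H^R ⇒ H^R^R ⇒ H^R^R^R ⇒ R^R^R^R ⇒ i^R^R^R ⇒ i^i^R^R ⇒ i^i^i^R ⇒ i^i^i^i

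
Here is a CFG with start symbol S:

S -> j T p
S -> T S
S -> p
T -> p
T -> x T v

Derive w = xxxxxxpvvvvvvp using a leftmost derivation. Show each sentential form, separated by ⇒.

S ⇒ TS   [S -> T S]
TS ⇒ xTvS   [T -> x T v]
xTvS ⇒ xxTvvS   [T -> x T v]
xxTvvS ⇒ xxxTvvvS   [T -> x T v]
xxxTvvvS ⇒ xxxxTvvvvS   [T -> x T v]
xxxxTvvvvS ⇒ xxxxxTvvvvvS   [T -> x T v]
xxxxxTvvvvvS ⇒ xxxxxxTvvvvvvS   [T -> x T v]
xxxxxxTvvvvvvS ⇒ xxxxxxpvvvvvvS   [T -> p]
xxxxxxpvvvvvvS ⇒ xxxxxxpvvvvvvp   [S -> p]

S⇒TS⇒xTvS⇒xxTvvS⇒xxxTvvvS⇒xxxxTvvvvS⇒xxxxxTvvvvvS⇒xxxxxxTvvvvvvS⇒xxxxxxpvvvvvvS⇒xxxxxxpvvvvvvp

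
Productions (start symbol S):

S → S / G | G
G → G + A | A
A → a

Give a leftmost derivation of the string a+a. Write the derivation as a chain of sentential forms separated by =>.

S => G   [S → G]
G => G+A   [G → G + A]
G+A => A+A   [G → A]
A+A => a+A   [A → a]
a+A => a+a   [A → a]

S => G => G+A => A+A => a+A => a+a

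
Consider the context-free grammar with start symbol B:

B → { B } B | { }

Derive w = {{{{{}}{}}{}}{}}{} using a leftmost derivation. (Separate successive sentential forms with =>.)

B => {B}B   [B → { B } B]
{B}B => {{B}B}B   [B → { B } B]
{{B}B}B => {{{B}B}B}B   [B → { B } B]
{{{B}B}B}B => {{{{B}B}B}B}B   [B → { B } B]
{{{{B}B}B}B}B => {{{{{}}B}B}B}B   [B → { }]
{{{{{}}B}B}B}B => {{{{{}}{}}B}B}B   [B → { }]
{{{{{}}{}}B}B}B => {{{{{}}{}}{}}B}B   [B → { }]
{{{{{}}{}}{}}B}B => {{{{{}}{}}{}}{}}B   [B → { }]
{{{{{}}{}}{}}{}}B => {{{{{}}{}}{}}{}}{}   [B → { }]

B=>{B}B=>{{B}B}B=>{{{B}B}B}B=>{{{{B}B}B}B}B=>{{{{{}}B}B}B}B=>{{{{{}}{}}B}B}B=>{{{{{}}{}}{}}B}B=>{{{{{}}{}}{}}{}}B=>{{{{{}}{}}{}}{}}{}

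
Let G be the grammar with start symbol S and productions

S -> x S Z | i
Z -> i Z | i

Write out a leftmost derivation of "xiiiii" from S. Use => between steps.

S => xSZ => xiZ => xiiZ => xiiiZ => xiiiiZ => xiiiii

S => xSZ   [S -> x S Z]
xSZ => xiZ   [S -> i]
xiZ => xiiZ   [Z -> i Z]
xiiZ => xiiiZ   [Z -> i Z]
xiiiZ => xiiiiZ   [Z -> i Z]
xiiiiZ => xiiiii   [Z -> i]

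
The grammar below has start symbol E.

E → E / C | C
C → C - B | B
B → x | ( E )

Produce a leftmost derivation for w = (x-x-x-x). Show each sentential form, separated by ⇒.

E ⇒ C ⇒ B ⇒ (E) ⇒ (C) ⇒ (C-B) ⇒ (C-B-B) ⇒ (C-B-B-B) ⇒ (B-B-B-B) ⇒ (x-B-B-B) ⇒ (x-x-B-B) ⇒ (x-x-x-B) ⇒ (x-x-x-x)

E ⇒ C   [E → C]
C ⇒ B   [C → B]
B ⇒ (E)   [B → ( E )]
(E) ⇒ (C)   [E → C]
(C) ⇒ (C-B)   [C → C - B]
(C-B) ⇒ (C-B-B)   [C → C - B]
(C-B-B) ⇒ (C-B-B-B)   [C → C - B]
(C-B-B-B) ⇒ (B-B-B-B)   [C → B]
(B-B-B-B) ⇒ (x-B-B-B)   [B → x]
(x-B-B-B) ⇒ (x-x-B-B)   [B → x]
(x-x-B-B) ⇒ (x-x-x-B)   [B → x]
(x-x-x-B) ⇒ (x-x-x-x)   [B → x]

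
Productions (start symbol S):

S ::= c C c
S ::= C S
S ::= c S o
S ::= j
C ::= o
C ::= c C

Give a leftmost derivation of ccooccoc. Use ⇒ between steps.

S ⇒ CS ⇒ cCS ⇒ ccCS ⇒ ccoS ⇒ ccoCS ⇒ ccooS ⇒ ccoocCc ⇒ ccooccCc ⇒ ccooccoc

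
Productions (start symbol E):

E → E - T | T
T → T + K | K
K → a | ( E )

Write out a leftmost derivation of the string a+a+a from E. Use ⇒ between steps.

E ⇒ T   [E → T]
T ⇒ T+K   [T → T + K]
T+K ⇒ T+K+K   [T → T + K]
T+K+K ⇒ K+K+K   [T → K]
K+K+K ⇒ a+K+K   [K → a]
a+K+K ⇒ a+a+K   [K → a]
a+a+K ⇒ a+a+a   [K → a]

E ⇒ T ⇒ T+K ⇒ T+K+K ⇒ K+K+K ⇒ a+K+K ⇒ a+a+K ⇒ a+a+a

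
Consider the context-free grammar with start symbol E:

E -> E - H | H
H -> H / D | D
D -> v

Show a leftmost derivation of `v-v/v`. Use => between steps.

E=>E-H=>H-H=>D-H=>v-H=>v-H/D=>v-D/D=>v-v/D=>v-v/v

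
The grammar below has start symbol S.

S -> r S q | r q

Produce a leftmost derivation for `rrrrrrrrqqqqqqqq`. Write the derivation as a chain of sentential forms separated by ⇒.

S ⇒ rSq ⇒ rrSqq ⇒ rrrSqqq ⇒ rrrrSqqqq ⇒ rrrrrSqqqqq ⇒ rrrrrrSqqqqqq ⇒ rrrrrrrSqqqqqqq ⇒ rrrrrrrrqqqqqqqq

S ⇒ rSq   [S -> r S q]
rSq ⇒ rrSqq   [S -> r S q]
rrSqq ⇒ rrrSqqq   [S -> r S q]
rrrSqqq ⇒ rrrrSqqqq   [S -> r S q]
rrrrSqqqq ⇒ rrrrrSqqqqq   [S -> r S q]
rrrrrSqqqqq ⇒ rrrrrrSqqqqqq   [S -> r S q]
rrrrrrSqqqqqq ⇒ rrrrrrrSqqqqqqq   [S -> r S q]
rrrrrrrSqqqqqqq ⇒ rrrrrrrrqqqqqqqq   [S -> r q]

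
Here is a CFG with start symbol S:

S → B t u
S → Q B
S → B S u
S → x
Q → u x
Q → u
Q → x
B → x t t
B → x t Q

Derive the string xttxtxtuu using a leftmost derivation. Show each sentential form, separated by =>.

S => BSu   [S → B S u]
BSu => xttSu   [B → x t t]
xttSu => xttBtuu   [S → B t u]
xttBtuu => xttxtQtuu   [B → x t Q]
xttxtQtuu => xttxtxtuu   [Q → x]

S=>BSu=>xttSu=>xttBtuu=>xttxtQtuu=>xttxtxtuu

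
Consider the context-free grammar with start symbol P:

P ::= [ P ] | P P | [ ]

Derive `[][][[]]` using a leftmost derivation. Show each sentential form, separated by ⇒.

P ⇒ PP ⇒ PPP ⇒ []PP ⇒ [][]P ⇒ [][][P] ⇒ [][][[]]

P ⇒ PP   [P ::= P P]
PP ⇒ PPP   [P ::= P P]
PPP ⇒ []PP   [P ::= [ ]]
[]PP ⇒ [][]P   [P ::= [ ]]
[][]P ⇒ [][][P]   [P ::= [ P ]]
[][][P] ⇒ [][][[]]   [P ::= [ ]]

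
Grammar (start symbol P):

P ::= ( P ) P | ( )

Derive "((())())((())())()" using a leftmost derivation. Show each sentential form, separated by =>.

P=>(P)P=>((P)P)P=>((())P)P=>((())())P=>((())())(P)P=>((())())((P)P)P=>((())())((())P)P=>((())())((())())P=>((())())((())())()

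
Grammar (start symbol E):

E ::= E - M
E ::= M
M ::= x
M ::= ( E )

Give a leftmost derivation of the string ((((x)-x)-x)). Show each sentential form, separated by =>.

E=>M=>(E)=>(M)=>((E))=>((E-M))=>((M-M))=>(((E)-M))=>(((E-M)-M))=>(((M-M)-M))=>((((E)-M)-M))=>((((M)-M)-M))=>((((x)-M)-M))=>((((x)-x)-M))=>((((x)-x)-x))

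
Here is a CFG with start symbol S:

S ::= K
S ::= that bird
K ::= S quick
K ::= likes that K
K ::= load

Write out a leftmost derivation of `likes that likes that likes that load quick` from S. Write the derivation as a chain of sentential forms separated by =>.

S => K => likes that K => likes that likes that K => likes that likes that likes that K => likes that likes that likes that S quick => likes that likes that likes that K quick => likes that likes that likes that load quick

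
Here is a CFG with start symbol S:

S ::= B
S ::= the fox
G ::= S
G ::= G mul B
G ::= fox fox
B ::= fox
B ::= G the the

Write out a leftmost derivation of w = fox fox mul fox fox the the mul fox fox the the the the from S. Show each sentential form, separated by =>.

S => B   [S ::= B]
B => G the the   [B ::= G the the]
G the the => G mul B the the   [G ::= G mul B]
G mul B the the => G mul B mul B the the   [G ::= G mul B]
G mul B mul B the the => fox fox mul B mul B the the   [G ::= fox fox]
fox fox mul B mul B the the => fox fox mul G the the mul B the the   [B ::= G the the]
fox fox mul G the the mul B the the => fox fox mul fox fox the the mul B the the   [G ::= fox fox]
fox fox mul fox fox the the mul B the the => fox fox mul fox fox the the mul G the the the the   [B ::= G the the]
fox fox mul fox fox the the mul G the the the the => fox fox mul fox fox the the mul fox fox the the the the   [G ::= fox fox]

S => B => G the the => G mul B the the => G mul B mul B the the => fox fox mul B mul B the the => fox fox mul G the the mul B the the => fox fox mul fox fox the the mul B the the => fox fox mul fox fox the the mul G the the the the => fox fox mul fox fox the the mul fox fox the the the the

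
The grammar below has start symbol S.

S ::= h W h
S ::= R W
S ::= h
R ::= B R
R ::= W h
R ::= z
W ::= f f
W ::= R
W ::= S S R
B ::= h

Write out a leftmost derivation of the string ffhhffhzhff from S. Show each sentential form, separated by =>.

S => RW => WhW => SSRhW => RWSRhW => WhWSRhW => RhWSRhW => WhhWSRhW => ffhhWSRhW => ffhhffSRhW => ffhhffhRhW => ffhhffhzhW => ffhhffhzhff

S => RW   [S ::= R W]
RW => WhW   [R ::= W h]
WhW => SSRhW   [W ::= S S R]
SSRhW => RWSRhW   [S ::= R W]
RWSRhW => WhWSRhW   [R ::= W h]
WhWSRhW => RhWSRhW   [W ::= R]
RhWSRhW => WhhWSRhW   [R ::= W h]
WhhWSRhW => ffhhWSRhW   [W ::= f f]
ffhhWSRhW => ffhhffSRhW   [W ::= f f]
ffhhffSRhW => ffhhffhRhW   [S ::= h]
ffhhffhRhW => ffhhffhzhW   [R ::= z]
ffhhffhzhW => ffhhffhzhff   [W ::= f f]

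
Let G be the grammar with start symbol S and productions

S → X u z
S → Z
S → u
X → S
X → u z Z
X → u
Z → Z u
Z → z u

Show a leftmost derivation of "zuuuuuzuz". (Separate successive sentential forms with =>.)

S => Xuz   [S → X u z]
Xuz => Suz   [X → S]
Suz => Xuzuz   [S → X u z]
Xuzuz => Suzuz   [X → S]
Suzuz => Zuzuz   [S → Z]
Zuzuz => Zuuzuz   [Z → Z u]
Zuuzuz => Zuuuzuz   [Z → Z u]
Zuuuzuz => Zuuuuzuz   [Z → Z u]
Zuuuuzuz => zuuuuuzuz   [Z → z u]

S=>Xuz=>Suz=>Xuzuz=>Suzuz=>Zuzuz=>Zuuzuz=>Zuuuzuz=>Zuuuuzuz=>zuuuuuzuz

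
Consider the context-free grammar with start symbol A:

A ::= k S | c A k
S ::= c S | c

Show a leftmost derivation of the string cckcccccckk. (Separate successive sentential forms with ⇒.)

A ⇒ cAk   [A ::= c A k]
cAk ⇒ ccAkk   [A ::= c A k]
ccAkk ⇒ cckSkk   [A ::= k S]
cckSkk ⇒ cckcSkk   [S ::= c S]
cckcSkk ⇒ cckccSkk   [S ::= c S]
cckccSkk ⇒ cckcccSkk   [S ::= c S]
cckcccSkk ⇒ cckccccSkk   [S ::= c S]
cckccccSkk ⇒ cckcccccSkk   [S ::= c S]
cckcccccSkk ⇒ cckcccccckk   [S ::= c]

A⇒cAk⇒ccAkk⇒cckSkk⇒cckcSkk⇒cckccSkk⇒cckcccSkk⇒cckccccSkk⇒cckcccccSkk⇒cckcccccckk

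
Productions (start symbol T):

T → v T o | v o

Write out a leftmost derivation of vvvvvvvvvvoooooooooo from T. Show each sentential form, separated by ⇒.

T⇒vTo⇒vvToo⇒vvvTooo⇒vvvvToooo⇒vvvvvTooooo⇒vvvvvvToooooo⇒vvvvvvvTooooooo⇒vvvvvvvvToooooooo⇒vvvvvvvvvTooooooooo⇒vvvvvvvvvvoooooooooo

T ⇒ vTo   [T → v T o]
vTo ⇒ vvToo   [T → v T o]
vvToo ⇒ vvvTooo   [T → v T o]
vvvTooo ⇒ vvvvToooo   [T → v T o]
vvvvToooo ⇒ vvvvvTooooo   [T → v T o]
vvvvvTooooo ⇒ vvvvvvToooooo   [T → v T o]
vvvvvvToooooo ⇒ vvvvvvvTooooooo   [T → v T o]
vvvvvvvTooooooo ⇒ vvvvvvvvToooooooo   [T → v T o]
vvvvvvvvToooooooo ⇒ vvvvvvvvvTooooooooo   [T → v T o]
vvvvvvvvvTooooooooo ⇒ vvvvvvvvvvoooooooooo   [T → v o]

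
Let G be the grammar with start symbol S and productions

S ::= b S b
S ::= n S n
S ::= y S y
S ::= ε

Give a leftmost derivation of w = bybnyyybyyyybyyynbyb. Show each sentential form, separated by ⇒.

S ⇒ bSb   [S ::= b S b]
bSb ⇒ bySyb   [S ::= y S y]
bySyb ⇒ bybSbyb   [S ::= b S b]
bybSbyb ⇒ bybnSnbyb   [S ::= n S n]
bybnSnbyb ⇒ bybnySynbyb   [S ::= y S y]
bybnySynbyb ⇒ bybnyySyynbyb   [S ::= y S y]
bybnyySyynbyb ⇒ bybnyyySyyynbyb   [S ::= y S y]
bybnyyySyyynbyb ⇒ bybnyyybSbyyynbyb   [S ::= b S b]
bybnyyybSbyyynbyb ⇒ bybnyyybySybyyynbyb   [S ::= y S y]
bybnyyybySybyyynbyb ⇒ bybnyyybyySyybyyynbyb   [S ::= y S y]
bybnyyybyySyybyyynbyb ⇒ bybnyyybyyyybyyynbyb   [S ::= ε]

S ⇒ bSb ⇒ bySyb ⇒ bybSbyb ⇒ bybnSnbyb ⇒ bybnySynbyb ⇒ bybnyySyynbyb ⇒ bybnyyySyyynbyb ⇒ bybnyyybSbyyynbyb ⇒ bybnyyybySybyyynbyb ⇒ bybnyyybyySyybyyynbyb ⇒ bybnyyybyyyybyyynbyb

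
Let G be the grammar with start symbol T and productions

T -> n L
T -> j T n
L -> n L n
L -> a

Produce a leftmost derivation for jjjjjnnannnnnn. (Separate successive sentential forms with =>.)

T => jTn => jjTnn => jjjTnnn => jjjjTnnnn => jjjjjTnnnnn => jjjjjnLnnnnn => jjjjjnnLnnnnnn => jjjjjnnannnnnn

T => jTn   [T -> j T n]
jTn => jjTnn   [T -> j T n]
jjTnn => jjjTnnn   [T -> j T n]
jjjTnnn => jjjjTnnnn   [T -> j T n]
jjjjTnnnn => jjjjjTnnnnn   [T -> j T n]
jjjjjTnnnnn => jjjjjnLnnnnn   [T -> n L]
jjjjjnLnnnnn => jjjjjnnLnnnnnn   [L -> n L n]
jjjjjnnLnnnnnn => jjjjjnnannnnnn   [L -> a]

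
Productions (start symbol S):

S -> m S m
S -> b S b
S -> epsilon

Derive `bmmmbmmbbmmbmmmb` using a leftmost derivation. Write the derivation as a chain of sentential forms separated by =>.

S=>bSb=>bmSmb=>bmmSmmb=>bmmmSmmmb=>bmmmbSbmmmb=>bmmmbmSmbmmmb=>bmmmbmmSmmbmmmb=>bmmmbmmbSbmmbmmmb=>bmmmbmmbbmmbmmmb

S => bSb   [S -> b S b]
bSb => bmSmb   [S -> m S m]
bmSmb => bmmSmmb   [S -> m S m]
bmmSmmb => bmmmSmmmb   [S -> m S m]
bmmmSmmmb => bmmmbSbmmmb   [S -> b S b]
bmmmbSbmmmb => bmmmbmSmbmmmb   [S -> m S m]
bmmmbmSmbmmmb => bmmmbmmSmmbmmmb   [S -> m S m]
bmmmbmmSmmbmmmb => bmmmbmmbSbmmbmmmb   [S -> b S b]
bmmmbmmbSbmmbmmmb => bmmmbmmbbmmbmmmb   [S -> epsilon]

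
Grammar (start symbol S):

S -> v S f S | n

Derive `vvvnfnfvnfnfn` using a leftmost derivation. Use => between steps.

S => vSfS => vvSfSfS => vvvSfSfSfS => vvvnfSfSfS => vvvnfnfSfS => vvvnfnfvSfSfS => vvvnfnfvnfSfS => vvvnfnfvnfnfS => vvvnfnfvnfnfn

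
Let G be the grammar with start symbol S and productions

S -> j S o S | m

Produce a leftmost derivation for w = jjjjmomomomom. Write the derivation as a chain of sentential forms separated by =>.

S => jSoS => jjSoSoS => jjjSoSoSoS => jjjjSoSoSoSoS => jjjjmoSoSoSoS => jjjjmomoSoSoS => jjjjmomomoSoS => jjjjmomomomoS => jjjjmomomomom

S => jSoS   [S -> j S o S]
jSoS => jjSoSoS   [S -> j S o S]
jjSoSoS => jjjSoSoSoS   [S -> j S o S]
jjjSoSoSoS => jjjjSoSoSoSoS   [S -> j S o S]
jjjjSoSoSoSoS => jjjjmoSoSoSoS   [S -> m]
jjjjmoSoSoSoS => jjjjmomoSoSoS   [S -> m]
jjjjmomoSoSoS => jjjjmomomoSoS   [S -> m]
jjjjmomomoSoS => jjjjmomomomoS   [S -> m]
jjjjmomomomoS => jjjjmomomomom   [S -> m]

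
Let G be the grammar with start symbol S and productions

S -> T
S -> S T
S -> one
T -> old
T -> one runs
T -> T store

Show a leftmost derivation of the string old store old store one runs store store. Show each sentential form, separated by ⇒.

S ⇒ S T ⇒ S T T ⇒ T T T ⇒ T store T T ⇒ old store T T ⇒ old store T store T ⇒ old store old store T ⇒ old store old store T store ⇒ old store old store T store store ⇒ old store old store one runs store store

S ⇒ S T   [S -> S T]
S T ⇒ S T T   [S -> S T]
S T T ⇒ T T T   [S -> T]
T T T ⇒ T store T T   [T -> T store]
T store T T ⇒ old store T T   [T -> old]
old store T T ⇒ old store T store T   [T -> T store]
old store T store T ⇒ old store old store T   [T -> old]
old store old store T ⇒ old store old store T store   [T -> T store]
old store old store T store ⇒ old store old store T store store   [T -> T store]
old store old store T store store ⇒ old store old store one runs store store   [T -> one runs]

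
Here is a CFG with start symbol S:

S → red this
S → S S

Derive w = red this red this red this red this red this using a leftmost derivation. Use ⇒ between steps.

S ⇒ S S   [S → S S]
S S ⇒ S S S   [S → S S]
S S S ⇒ S S S S   [S → S S]
S S S S ⇒ S S S S S   [S → S S]
S S S S S ⇒ red this S S S S   [S → red this]
red this S S S S ⇒ red this red this S S S   [S → red this]
red this red this S S S ⇒ red this red this red this S S   [S → red this]
red this red this red this S S ⇒ red this red this red this red this S   [S → red this]
red this red this red this red this S ⇒ red this red this red this red this red this   [S → red this]

S ⇒ S S ⇒ S S S ⇒ S S S S ⇒ S S S S S ⇒ red this S S S S ⇒ red this red this S S S ⇒ red this red this red this S S ⇒ red this red this red this red this S ⇒ red this red this red this red this red this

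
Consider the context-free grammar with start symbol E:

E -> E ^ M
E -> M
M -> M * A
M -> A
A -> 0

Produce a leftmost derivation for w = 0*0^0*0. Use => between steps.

E => E^M   [E -> E ^ M]
E^M => M^M   [E -> M]
M^M => M*A^M   [M -> M * A]
M*A^M => A*A^M   [M -> A]
A*A^M => 0*A^M   [A -> 0]
0*A^M => 0*0^M   [A -> 0]
0*0^M => 0*0^M*A   [M -> M * A]
0*0^M*A => 0*0^A*A   [M -> A]
0*0^A*A => 0*0^0*A   [A -> 0]
0*0^0*A => 0*0^0*0   [A -> 0]

E=>E^M=>M^M=>M*A^M=>A*A^M=>0*A^M=>0*0^M=>0*0^M*A=>0*0^A*A=>0*0^0*A=>0*0^0*0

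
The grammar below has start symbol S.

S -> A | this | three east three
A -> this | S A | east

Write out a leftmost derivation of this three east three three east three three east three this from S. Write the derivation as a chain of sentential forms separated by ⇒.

S ⇒ A ⇒ S A ⇒ this A ⇒ this S A ⇒ this three east three A ⇒ this three east three S A ⇒ this three east three three east three A ⇒ this three east three three east three S A ⇒ this three east three three east three three east three A ⇒ this three east three three east three three east three this

S ⇒ A   [S -> A]
A ⇒ S A   [A -> S A]
S A ⇒ this A   [S -> this]
this A ⇒ this S A   [A -> S A]
this S A ⇒ this three east three A   [S -> three east three]
this three east three A ⇒ this three east three S A   [A -> S A]
this three east three S A ⇒ this three east three three east three A   [S -> three east three]
this three east three three east three A ⇒ this three east three three east three S A   [A -> S A]
this three east three three east three S A ⇒ this three east three three east three three east three A   [S -> three east three]
this three east three three east three three east three A ⇒ this three east three three east three three east three this   [A -> this]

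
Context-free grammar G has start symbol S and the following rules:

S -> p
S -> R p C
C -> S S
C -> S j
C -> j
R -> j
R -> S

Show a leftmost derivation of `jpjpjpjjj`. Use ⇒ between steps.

S⇒RpC⇒jpC⇒jpSj⇒jpRpCj⇒jpjpCj⇒jpjpSjj⇒jpjpRpCjj⇒jpjpjpCjj⇒jpjpjpjjj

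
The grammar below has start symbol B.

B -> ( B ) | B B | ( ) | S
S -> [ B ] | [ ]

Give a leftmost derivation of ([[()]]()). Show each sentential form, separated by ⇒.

B ⇒ (B) ⇒ (BB) ⇒ (SB) ⇒ ([B]B) ⇒ ([S]B) ⇒ ([[B]]B) ⇒ ([[()]]B) ⇒ ([[()]]())

B ⇒ (B)   [B -> ( B )]
(B) ⇒ (BB)   [B -> B B]
(BB) ⇒ (SB)   [B -> S]
(SB) ⇒ ([B]B)   [S -> [ B ]]
([B]B) ⇒ ([S]B)   [B -> S]
([S]B) ⇒ ([[B]]B)   [S -> [ B ]]
([[B]]B) ⇒ ([[()]]B)   [B -> ( )]
([[()]]B) ⇒ ([[()]]())   [B -> ( )]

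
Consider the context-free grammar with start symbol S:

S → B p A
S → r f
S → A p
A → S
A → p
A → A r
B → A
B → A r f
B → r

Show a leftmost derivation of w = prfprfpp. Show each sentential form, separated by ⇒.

S ⇒ BpA ⇒ ArfpA ⇒ prfpA ⇒ prfpS ⇒ prfpBpA ⇒ prfpApA ⇒ prfpSpA ⇒ prfprfpA ⇒ prfprfpp

S ⇒ BpA   [S → B p A]
BpA ⇒ ArfpA   [B → A r f]
ArfpA ⇒ prfpA   [A → p]
prfpA ⇒ prfpS   [A → S]
prfpS ⇒ prfpBpA   [S → B p A]
prfpBpA ⇒ prfpApA   [B → A]
prfpApA ⇒ prfpSpA   [A → S]
prfpSpA ⇒ prfprfpA   [S → r f]
prfprfpA ⇒ prfprfpp   [A → p]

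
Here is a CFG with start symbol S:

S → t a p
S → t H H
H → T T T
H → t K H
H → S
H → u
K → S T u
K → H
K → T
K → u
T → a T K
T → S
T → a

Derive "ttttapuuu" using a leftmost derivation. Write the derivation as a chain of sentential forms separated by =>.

S => tHH   [S → t H H]
tHH => tSH   [H → S]
tSH => ttHHH   [S → t H H]
ttHHH => tttKHHH   [H → t K H]
tttKHHH => tttHHHH   [K → H]
tttHHHH => tttSHHH   [H → S]
tttSHHH => ttttapHHH   [S → t a p]
ttttapHHH => ttttapuHH   [H → u]
ttttapuHH => ttttapuuH   [H → u]
ttttapuuH => ttttapuuu   [H → u]

S => tHH => tSH => ttHHH => tttKHHH => tttHHHH => tttSHHH => ttttapHHH => ttttapuHH => ttttapuuH => ttttapuuu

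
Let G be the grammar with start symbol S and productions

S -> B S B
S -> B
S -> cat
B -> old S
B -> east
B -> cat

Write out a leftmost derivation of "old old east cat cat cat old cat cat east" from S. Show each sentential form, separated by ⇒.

S ⇒ B S B ⇒ old S S B ⇒ old B S B S B ⇒ old old S S B S B ⇒ old old B S B S B ⇒ old old east S B S B ⇒ old old east B S B B S B ⇒ old old east cat S B B S B ⇒ old old east cat cat B B S B ⇒ old old east cat cat cat B S B ⇒ old old east cat cat cat old S S B ⇒ old old east cat cat cat old cat S B ⇒ old old east cat cat cat old cat cat B ⇒ old old east cat cat cat old cat cat east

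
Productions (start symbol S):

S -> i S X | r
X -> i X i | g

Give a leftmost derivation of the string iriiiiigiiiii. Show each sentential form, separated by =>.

S => iSX   [S -> i S X]
iSX => irX   [S -> r]
irX => iriXi   [X -> i X i]
iriXi => iriiXii   [X -> i X i]
iriiXii => iriiiXiii   [X -> i X i]
iriiiXiii => iriiiiXiiii   [X -> i X i]
iriiiiXiiii => iriiiiiXiiiii   [X -> i X i]
iriiiiiXiiiii => iriiiiigiiiii   [X -> g]

S => iSX => irX => iriXi => iriiXii => iriiiXiii => iriiiiXiiii => iriiiiiXiiiii => iriiiiigiiiii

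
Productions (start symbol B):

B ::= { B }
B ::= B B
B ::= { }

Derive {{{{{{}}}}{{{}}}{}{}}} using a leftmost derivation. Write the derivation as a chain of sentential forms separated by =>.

B => {B} => {{B}} => {{BB}} => {{{B}B}} => {{{{B}}B}} => {{{{{B}}}B}} => {{{{{{}}}}B}} => {{{{{{}}}}BB}} => {{{{{{}}}}BBB}} => {{{{{{}}}}{B}BB}} => {{{{{{}}}}{{B}}BB}} => {{{{{{}}}}{{{}}}BB}} => {{{{{{}}}}{{{}}}{}B}} => {{{{{{}}}}{{{}}}{}{}}}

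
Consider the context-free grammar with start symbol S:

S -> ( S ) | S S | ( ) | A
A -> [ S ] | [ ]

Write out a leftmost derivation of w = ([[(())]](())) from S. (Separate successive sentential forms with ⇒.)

S ⇒ (S)   [S -> ( S )]
(S) ⇒ (SS)   [S -> S S]
(SS) ⇒ (AS)   [S -> A]
(AS) ⇒ ([S]S)   [A -> [ S ]]
([S]S) ⇒ ([A]S)   [S -> A]
([A]S) ⇒ ([[S]]S)   [A -> [ S ]]
([[S]]S) ⇒ ([[(S)]]S)   [S -> ( S )]
([[(S)]]S) ⇒ ([[(())]]S)   [S -> ( )]
([[(())]]S) ⇒ ([[(())]](S))   [S -> ( S )]
([[(())]](S)) ⇒ ([[(())]](()))   [S -> ( )]

S ⇒ (S) ⇒ (SS) ⇒ (AS) ⇒ ([S]S) ⇒ ([A]S) ⇒ ([[S]]S) ⇒ ([[(S)]]S) ⇒ ([[(())]]S) ⇒ ([[(())]](S)) ⇒ ([[(())]](()))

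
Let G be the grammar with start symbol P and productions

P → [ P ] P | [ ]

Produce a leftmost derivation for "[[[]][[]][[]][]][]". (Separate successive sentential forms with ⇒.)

P ⇒ [P]P   [P → [ P ] P]
[P]P ⇒ [[P]P]P   [P → [ P ] P]
[[P]P]P ⇒ [[[]]P]P   [P → [ ]]
[[[]]P]P ⇒ [[[]][P]P]P   [P → [ P ] P]
[[[]][P]P]P ⇒ [[[]][[]]P]P   [P → [ ]]
[[[]][[]]P]P ⇒ [[[]][[]][P]P]P   [P → [ P ] P]
[[[]][[]][P]P]P ⇒ [[[]][[]][[]]P]P   [P → [ ]]
[[[]][[]][[]]P]P ⇒ [[[]][[]][[]][]]P   [P → [ ]]
[[[]][[]][[]][]]P ⇒ [[[]][[]][[]][]][]   [P → [ ]]

P ⇒ [P]P ⇒ [[P]P]P ⇒ [[[]]P]P ⇒ [[[]][P]P]P ⇒ [[[]][[]]P]P ⇒ [[[]][[]][P]P]P ⇒ [[[]][[]][[]]P]P ⇒ [[[]][[]][[]][]]P ⇒ [[[]][[]][[]][]][]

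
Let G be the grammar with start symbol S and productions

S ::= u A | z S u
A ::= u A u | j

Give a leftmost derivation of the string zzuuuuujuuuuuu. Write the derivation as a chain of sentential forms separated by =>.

S => zSu   [S ::= z S u]
zSu => zzSuu   [S ::= z S u]
zzSuu => zzuAuu   [S ::= u A]
zzuAuu => zzuuAuuu   [A ::= u A u]
zzuuAuuu => zzuuuAuuuu   [A ::= u A u]
zzuuuAuuuu => zzuuuuAuuuuu   [A ::= u A u]
zzuuuuAuuuuu => zzuuuuuAuuuuuu   [A ::= u A u]
zzuuuuuAuuuuuu => zzuuuuujuuuuuu   [A ::= j]

S=>zSu=>zzSuu=>zzuAuu=>zzuuAuuu=>zzuuuAuuuu=>zzuuuuAuuuuu=>zzuuuuuAuuuuuu=>zzuuuuujuuuuuu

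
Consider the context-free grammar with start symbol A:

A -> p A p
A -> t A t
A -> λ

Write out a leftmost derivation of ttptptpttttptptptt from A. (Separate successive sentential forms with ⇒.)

A ⇒ tAt   [A -> t A t]
tAt ⇒ ttAtt   [A -> t A t]
ttAtt ⇒ ttpAptt   [A -> p A p]
ttpAptt ⇒ ttptAtptt   [A -> t A t]
ttptAtptt ⇒ ttptpAptptt   [A -> p A p]
ttptpAptptt ⇒ ttptptAtptptt   [A -> t A t]
ttptptAtptptt ⇒ ttptptpAptptptt   [A -> p A p]
ttptptpAptptptt ⇒ ttptptptAtptptptt   [A -> t A t]
ttptptptAtptptptt ⇒ ttptptpttAttptptptt   [A -> t A t]
ttptptpttAttptptptt ⇒ ttptptpttttptptptt   [A -> λ]

A ⇒ tAt ⇒ ttAtt ⇒ ttpAptt ⇒ ttptAtptt ⇒ ttptpAptptt ⇒ ttptptAtptptt ⇒ ttptptpAptptptt ⇒ ttptptptAtptptptt ⇒ ttptptpttAttptptptt ⇒ ttptptpttttptptptt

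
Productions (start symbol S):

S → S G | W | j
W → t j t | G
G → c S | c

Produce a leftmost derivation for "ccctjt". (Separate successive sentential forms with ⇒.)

S⇒SG⇒SGG⇒WGG⇒GGG⇒cGG⇒ccG⇒cccS⇒cccW⇒ccctjt

S ⇒ SG   [S → S G]
SG ⇒ SGG   [S → S G]
SGG ⇒ WGG   [S → W]
WGG ⇒ GGG   [W → G]
GGG ⇒ cGG   [G → c]
cGG ⇒ ccG   [G → c]
ccG ⇒ cccS   [G → c S]
cccS ⇒ cccW   [S → W]
cccW ⇒ ccctjt   [W → t j t]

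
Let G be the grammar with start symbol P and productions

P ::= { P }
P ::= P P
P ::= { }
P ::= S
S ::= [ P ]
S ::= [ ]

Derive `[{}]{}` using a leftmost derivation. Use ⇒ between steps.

P ⇒ PP   [P ::= P P]
PP ⇒ SP   [P ::= S]
SP ⇒ [P]P   [S ::= [ P ]]
[P]P ⇒ [{}]P   [P ::= { }]
[{}]P ⇒ [{}]{}   [P ::= { }]

P ⇒ PP ⇒ SP ⇒ [P]P ⇒ [{}]P ⇒ [{}]{}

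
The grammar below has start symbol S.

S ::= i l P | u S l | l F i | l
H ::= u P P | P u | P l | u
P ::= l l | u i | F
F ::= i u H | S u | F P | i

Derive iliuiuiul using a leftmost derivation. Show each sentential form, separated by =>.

S => ilP   [S ::= i l P]
ilP => ilF   [P ::= F]
ilF => iliuH   [F ::= i u H]
iliuH => iliuPl   [H ::= P l]
iliuPl => iliuFl   [P ::= F]
iliuFl => iliuiuHl   [F ::= i u H]
iliuiuHl => iliuiuPul   [H ::= P u]
iliuiuPul => iliuiuFul   [P ::= F]
iliuiuFul => iliuiuiul   [F ::= i]

S => ilP => ilF => iliuH => iliuPl => iliuFl => iliuiuHl => iliuiuPul => iliuiuFul => iliuiuiul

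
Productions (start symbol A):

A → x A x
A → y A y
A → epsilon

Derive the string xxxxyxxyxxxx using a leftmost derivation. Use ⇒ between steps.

A⇒xAx⇒xxAxx⇒xxxAxxx⇒xxxxAxxxx⇒xxxxyAyxxxx⇒xxxxyxAxyxxxx⇒xxxxyxxyxxxx

A ⇒ xAx   [A → x A x]
xAx ⇒ xxAxx   [A → x A x]
xxAxx ⇒ xxxAxxx   [A → x A x]
xxxAxxx ⇒ xxxxAxxxx   [A → x A x]
xxxxAxxxx ⇒ xxxxyAyxxxx   [A → y A y]
xxxxyAyxxxx ⇒ xxxxyxAxyxxxx   [A → x A x]
xxxxyxAxyxxxx ⇒ xxxxyxxyxxxx   [A → epsilon]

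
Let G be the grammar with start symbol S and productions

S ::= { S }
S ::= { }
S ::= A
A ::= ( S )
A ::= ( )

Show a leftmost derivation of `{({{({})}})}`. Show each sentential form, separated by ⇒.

S ⇒ {S} ⇒ {A} ⇒ {(S)} ⇒ {({S})} ⇒ {({{S}})} ⇒ {({{A}})} ⇒ {({{(S)}})} ⇒ {({{({})}})}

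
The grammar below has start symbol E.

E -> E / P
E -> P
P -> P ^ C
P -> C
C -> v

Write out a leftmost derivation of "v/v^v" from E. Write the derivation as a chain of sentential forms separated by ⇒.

E ⇒ E/P   [E -> E / P]
E/P ⇒ P/P   [E -> P]
P/P ⇒ C/P   [P -> C]
C/P ⇒ v/P   [C -> v]
v/P ⇒ v/P^C   [P -> P ^ C]
v/P^C ⇒ v/C^C   [P -> C]
v/C^C ⇒ v/v^C   [C -> v]
v/v^C ⇒ v/v^v   [C -> v]

E⇒E/P⇒P/P⇒C/P⇒v/P⇒v/P^C⇒v/C^C⇒v/v^C⇒v/v^v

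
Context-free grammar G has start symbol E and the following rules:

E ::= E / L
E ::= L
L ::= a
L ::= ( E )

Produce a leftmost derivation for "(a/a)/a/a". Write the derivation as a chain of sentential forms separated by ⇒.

E⇒E/L⇒E/L/L⇒L/L/L⇒(E)/L/L⇒(E/L)/L/L⇒(L/L)/L/L⇒(a/L)/L/L⇒(a/a)/L/L⇒(a/a)/a/L⇒(a/a)/a/a

E ⇒ E/L   [E ::= E / L]
E/L ⇒ E/L/L   [E ::= E / L]
E/L/L ⇒ L/L/L   [E ::= L]
L/L/L ⇒ (E)/L/L   [L ::= ( E )]
(E)/L/L ⇒ (E/L)/L/L   [E ::= E / L]
(E/L)/L/L ⇒ (L/L)/L/L   [E ::= L]
(L/L)/L/L ⇒ (a/L)/L/L   [L ::= a]
(a/L)/L/L ⇒ (a/a)/L/L   [L ::= a]
(a/a)/L/L ⇒ (a/a)/a/L   [L ::= a]
(a/a)/a/L ⇒ (a/a)/a/a   [L ::= a]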